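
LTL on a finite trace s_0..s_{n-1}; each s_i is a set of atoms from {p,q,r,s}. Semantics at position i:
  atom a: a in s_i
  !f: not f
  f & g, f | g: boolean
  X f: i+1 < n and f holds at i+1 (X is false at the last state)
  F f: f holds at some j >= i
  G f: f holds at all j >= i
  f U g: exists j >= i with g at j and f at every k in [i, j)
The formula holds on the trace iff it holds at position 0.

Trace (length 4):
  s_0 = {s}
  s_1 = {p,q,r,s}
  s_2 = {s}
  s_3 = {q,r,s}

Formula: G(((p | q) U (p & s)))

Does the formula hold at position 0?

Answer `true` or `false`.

s_0={s}: G(((p | q) U (p & s)))=False ((p | q) U (p & s))=False (p | q)=False p=False q=False (p & s)=False s=True
s_1={p,q,r,s}: G(((p | q) U (p & s)))=False ((p | q) U (p & s))=True (p | q)=True p=True q=True (p & s)=True s=True
s_2={s}: G(((p | q) U (p & s)))=False ((p | q) U (p & s))=False (p | q)=False p=False q=False (p & s)=False s=True
s_3={q,r,s}: G(((p | q) U (p & s)))=False ((p | q) U (p & s))=False (p | q)=True p=False q=True (p & s)=False s=True

Answer: false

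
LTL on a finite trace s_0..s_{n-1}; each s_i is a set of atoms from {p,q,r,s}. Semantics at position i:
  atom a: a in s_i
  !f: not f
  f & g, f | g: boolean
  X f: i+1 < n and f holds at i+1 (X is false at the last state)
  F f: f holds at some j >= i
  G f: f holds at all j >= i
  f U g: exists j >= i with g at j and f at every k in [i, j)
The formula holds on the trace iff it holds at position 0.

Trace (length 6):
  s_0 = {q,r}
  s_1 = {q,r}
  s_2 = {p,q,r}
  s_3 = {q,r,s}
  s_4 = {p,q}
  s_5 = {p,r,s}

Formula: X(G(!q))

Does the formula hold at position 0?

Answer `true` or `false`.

s_0={q,r}: X(G(!q))=False G(!q)=False !q=False q=True
s_1={q,r}: X(G(!q))=False G(!q)=False !q=False q=True
s_2={p,q,r}: X(G(!q))=False G(!q)=False !q=False q=True
s_3={q,r,s}: X(G(!q))=False G(!q)=False !q=False q=True
s_4={p,q}: X(G(!q))=True G(!q)=False !q=False q=True
s_5={p,r,s}: X(G(!q))=False G(!q)=True !q=True q=False

Answer: false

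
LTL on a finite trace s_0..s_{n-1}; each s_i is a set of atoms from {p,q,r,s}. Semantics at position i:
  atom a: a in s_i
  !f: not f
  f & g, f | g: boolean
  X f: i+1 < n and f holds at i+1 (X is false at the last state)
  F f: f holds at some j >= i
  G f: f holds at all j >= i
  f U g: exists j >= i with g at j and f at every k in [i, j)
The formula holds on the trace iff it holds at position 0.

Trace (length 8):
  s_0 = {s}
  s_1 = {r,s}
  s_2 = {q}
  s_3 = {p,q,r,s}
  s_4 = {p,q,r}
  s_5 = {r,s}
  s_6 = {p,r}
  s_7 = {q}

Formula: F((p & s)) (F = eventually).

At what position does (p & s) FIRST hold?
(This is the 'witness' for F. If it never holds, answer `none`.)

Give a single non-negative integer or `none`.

Answer: 3

Derivation:
s_0={s}: (p & s)=False p=False s=True
s_1={r,s}: (p & s)=False p=False s=True
s_2={q}: (p & s)=False p=False s=False
s_3={p,q,r,s}: (p & s)=True p=True s=True
s_4={p,q,r}: (p & s)=False p=True s=False
s_5={r,s}: (p & s)=False p=False s=True
s_6={p,r}: (p & s)=False p=True s=False
s_7={q}: (p & s)=False p=False s=False
F((p & s)) holds; first witness at position 3.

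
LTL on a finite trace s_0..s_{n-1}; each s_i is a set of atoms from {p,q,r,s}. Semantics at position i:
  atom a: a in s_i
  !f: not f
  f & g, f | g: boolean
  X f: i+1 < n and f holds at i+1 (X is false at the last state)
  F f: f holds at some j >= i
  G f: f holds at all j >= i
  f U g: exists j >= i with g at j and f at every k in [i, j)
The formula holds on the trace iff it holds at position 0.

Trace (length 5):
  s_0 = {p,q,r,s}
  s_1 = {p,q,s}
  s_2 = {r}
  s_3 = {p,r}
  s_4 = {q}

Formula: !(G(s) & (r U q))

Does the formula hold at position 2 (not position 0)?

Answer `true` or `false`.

Answer: true

Derivation:
s_0={p,q,r,s}: !(G(s) & (r U q))=True (G(s) & (r U q))=False G(s)=False s=True (r U q)=True r=True q=True
s_1={p,q,s}: !(G(s) & (r U q))=True (G(s) & (r U q))=False G(s)=False s=True (r U q)=True r=False q=True
s_2={r}: !(G(s) & (r U q))=True (G(s) & (r U q))=False G(s)=False s=False (r U q)=True r=True q=False
s_3={p,r}: !(G(s) & (r U q))=True (G(s) & (r U q))=False G(s)=False s=False (r U q)=True r=True q=False
s_4={q}: !(G(s) & (r U q))=True (G(s) & (r U q))=False G(s)=False s=False (r U q)=True r=False q=True
Evaluating at position 2: result = True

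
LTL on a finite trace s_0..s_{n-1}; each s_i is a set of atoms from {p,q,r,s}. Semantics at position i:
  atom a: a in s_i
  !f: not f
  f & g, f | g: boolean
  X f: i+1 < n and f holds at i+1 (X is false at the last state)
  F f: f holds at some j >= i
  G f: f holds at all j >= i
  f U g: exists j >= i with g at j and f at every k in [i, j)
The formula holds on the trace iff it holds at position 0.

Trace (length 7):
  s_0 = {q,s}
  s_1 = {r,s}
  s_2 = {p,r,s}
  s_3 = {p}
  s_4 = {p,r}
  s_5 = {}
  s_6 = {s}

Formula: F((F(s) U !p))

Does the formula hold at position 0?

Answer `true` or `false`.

s_0={q,s}: F((F(s) U !p))=True (F(s) U !p)=True F(s)=True s=True !p=True p=False
s_1={r,s}: F((F(s) U !p))=True (F(s) U !p)=True F(s)=True s=True !p=True p=False
s_2={p,r,s}: F((F(s) U !p))=True (F(s) U !p)=True F(s)=True s=True !p=False p=True
s_3={p}: F((F(s) U !p))=True (F(s) U !p)=True F(s)=True s=False !p=False p=True
s_4={p,r}: F((F(s) U !p))=True (F(s) U !p)=True F(s)=True s=False !p=False p=True
s_5={}: F((F(s) U !p))=True (F(s) U !p)=True F(s)=True s=False !p=True p=False
s_6={s}: F((F(s) U !p))=True (F(s) U !p)=True F(s)=True s=True !p=True p=False

Answer: true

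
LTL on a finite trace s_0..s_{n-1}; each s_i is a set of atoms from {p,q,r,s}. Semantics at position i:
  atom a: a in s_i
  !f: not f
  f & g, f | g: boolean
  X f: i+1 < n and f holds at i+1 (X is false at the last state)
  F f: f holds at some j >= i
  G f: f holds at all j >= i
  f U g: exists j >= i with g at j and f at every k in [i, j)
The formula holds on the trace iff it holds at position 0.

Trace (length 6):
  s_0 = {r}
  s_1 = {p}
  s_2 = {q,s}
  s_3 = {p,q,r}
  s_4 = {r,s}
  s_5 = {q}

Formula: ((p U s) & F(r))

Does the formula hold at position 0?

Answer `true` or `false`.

Answer: false

Derivation:
s_0={r}: ((p U s) & F(r))=False (p U s)=False p=False s=False F(r)=True r=True
s_1={p}: ((p U s) & F(r))=True (p U s)=True p=True s=False F(r)=True r=False
s_2={q,s}: ((p U s) & F(r))=True (p U s)=True p=False s=True F(r)=True r=False
s_3={p,q,r}: ((p U s) & F(r))=True (p U s)=True p=True s=False F(r)=True r=True
s_4={r,s}: ((p U s) & F(r))=True (p U s)=True p=False s=True F(r)=True r=True
s_5={q}: ((p U s) & F(r))=False (p U s)=False p=False s=False F(r)=False r=False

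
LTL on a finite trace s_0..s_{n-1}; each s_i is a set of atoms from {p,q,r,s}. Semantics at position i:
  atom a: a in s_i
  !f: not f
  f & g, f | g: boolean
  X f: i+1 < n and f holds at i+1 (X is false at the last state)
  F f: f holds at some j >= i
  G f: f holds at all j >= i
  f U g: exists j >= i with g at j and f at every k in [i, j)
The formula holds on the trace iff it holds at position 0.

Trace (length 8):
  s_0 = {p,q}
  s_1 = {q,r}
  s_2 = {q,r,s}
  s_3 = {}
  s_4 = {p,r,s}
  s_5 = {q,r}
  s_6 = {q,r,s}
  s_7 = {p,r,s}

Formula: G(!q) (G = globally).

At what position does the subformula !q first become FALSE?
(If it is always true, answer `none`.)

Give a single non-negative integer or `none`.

Answer: 0

Derivation:
s_0={p,q}: !q=False q=True
s_1={q,r}: !q=False q=True
s_2={q,r,s}: !q=False q=True
s_3={}: !q=True q=False
s_4={p,r,s}: !q=True q=False
s_5={q,r}: !q=False q=True
s_6={q,r,s}: !q=False q=True
s_7={p,r,s}: !q=True q=False
G(!q) holds globally = False
First violation at position 0.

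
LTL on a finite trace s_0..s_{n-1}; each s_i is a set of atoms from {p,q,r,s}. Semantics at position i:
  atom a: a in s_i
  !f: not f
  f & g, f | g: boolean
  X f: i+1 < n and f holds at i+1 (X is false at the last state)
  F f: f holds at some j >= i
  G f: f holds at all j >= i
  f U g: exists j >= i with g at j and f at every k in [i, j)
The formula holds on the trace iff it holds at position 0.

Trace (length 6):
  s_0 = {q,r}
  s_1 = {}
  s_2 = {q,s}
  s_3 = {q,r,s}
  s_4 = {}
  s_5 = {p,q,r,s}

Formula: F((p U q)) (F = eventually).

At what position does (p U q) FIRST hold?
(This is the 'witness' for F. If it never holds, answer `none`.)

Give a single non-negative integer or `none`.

s_0={q,r}: (p U q)=True p=False q=True
s_1={}: (p U q)=False p=False q=False
s_2={q,s}: (p U q)=True p=False q=True
s_3={q,r,s}: (p U q)=True p=False q=True
s_4={}: (p U q)=False p=False q=False
s_5={p,q,r,s}: (p U q)=True p=True q=True
F((p U q)) holds; first witness at position 0.

Answer: 0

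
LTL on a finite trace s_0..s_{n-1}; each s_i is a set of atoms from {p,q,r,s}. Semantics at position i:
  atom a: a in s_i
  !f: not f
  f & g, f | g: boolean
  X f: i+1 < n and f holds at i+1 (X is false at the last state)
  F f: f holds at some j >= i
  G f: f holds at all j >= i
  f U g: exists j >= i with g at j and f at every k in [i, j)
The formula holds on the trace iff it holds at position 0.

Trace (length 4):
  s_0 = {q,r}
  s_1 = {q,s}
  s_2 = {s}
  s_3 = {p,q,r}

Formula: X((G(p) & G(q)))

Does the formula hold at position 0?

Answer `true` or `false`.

Answer: false

Derivation:
s_0={q,r}: X((G(p) & G(q)))=False (G(p) & G(q))=False G(p)=False p=False G(q)=False q=True
s_1={q,s}: X((G(p) & G(q)))=False (G(p) & G(q))=False G(p)=False p=False G(q)=False q=True
s_2={s}: X((G(p) & G(q)))=True (G(p) & G(q))=False G(p)=False p=False G(q)=False q=False
s_3={p,q,r}: X((G(p) & G(q)))=False (G(p) & G(q))=True G(p)=True p=True G(q)=True q=True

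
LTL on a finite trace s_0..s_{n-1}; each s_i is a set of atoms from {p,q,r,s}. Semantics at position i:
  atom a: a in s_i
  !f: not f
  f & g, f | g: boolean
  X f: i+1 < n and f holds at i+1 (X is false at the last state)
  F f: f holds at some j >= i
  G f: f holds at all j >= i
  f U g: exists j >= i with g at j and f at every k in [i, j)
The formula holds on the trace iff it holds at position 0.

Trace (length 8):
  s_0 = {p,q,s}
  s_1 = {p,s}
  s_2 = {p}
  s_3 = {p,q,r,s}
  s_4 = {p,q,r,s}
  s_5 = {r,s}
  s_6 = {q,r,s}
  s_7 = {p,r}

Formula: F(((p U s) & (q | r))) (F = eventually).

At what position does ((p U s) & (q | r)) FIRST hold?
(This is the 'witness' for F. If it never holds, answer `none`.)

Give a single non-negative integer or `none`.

s_0={p,q,s}: ((p U s) & (q | r))=True (p U s)=True p=True s=True (q | r)=True q=True r=False
s_1={p,s}: ((p U s) & (q | r))=False (p U s)=True p=True s=True (q | r)=False q=False r=False
s_2={p}: ((p U s) & (q | r))=False (p U s)=True p=True s=False (q | r)=False q=False r=False
s_3={p,q,r,s}: ((p U s) & (q | r))=True (p U s)=True p=True s=True (q | r)=True q=True r=True
s_4={p,q,r,s}: ((p U s) & (q | r))=True (p U s)=True p=True s=True (q | r)=True q=True r=True
s_5={r,s}: ((p U s) & (q | r))=True (p U s)=True p=False s=True (q | r)=True q=False r=True
s_6={q,r,s}: ((p U s) & (q | r))=True (p U s)=True p=False s=True (q | r)=True q=True r=True
s_7={p,r}: ((p U s) & (q | r))=False (p U s)=False p=True s=False (q | r)=True q=False r=True
F(((p U s) & (q | r))) holds; first witness at position 0.

Answer: 0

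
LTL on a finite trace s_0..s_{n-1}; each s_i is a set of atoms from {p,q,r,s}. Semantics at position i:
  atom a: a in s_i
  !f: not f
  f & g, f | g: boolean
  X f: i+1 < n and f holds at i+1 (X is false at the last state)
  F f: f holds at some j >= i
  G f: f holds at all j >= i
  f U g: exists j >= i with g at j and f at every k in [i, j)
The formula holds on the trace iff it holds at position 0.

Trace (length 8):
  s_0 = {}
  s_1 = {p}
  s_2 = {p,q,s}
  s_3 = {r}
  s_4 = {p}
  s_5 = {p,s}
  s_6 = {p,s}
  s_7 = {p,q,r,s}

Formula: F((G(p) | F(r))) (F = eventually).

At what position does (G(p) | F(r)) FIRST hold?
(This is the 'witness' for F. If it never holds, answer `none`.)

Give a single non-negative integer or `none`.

Answer: 0

Derivation:
s_0={}: (G(p) | F(r))=True G(p)=False p=False F(r)=True r=False
s_1={p}: (G(p) | F(r))=True G(p)=False p=True F(r)=True r=False
s_2={p,q,s}: (G(p) | F(r))=True G(p)=False p=True F(r)=True r=False
s_3={r}: (G(p) | F(r))=True G(p)=False p=False F(r)=True r=True
s_4={p}: (G(p) | F(r))=True G(p)=True p=True F(r)=True r=False
s_5={p,s}: (G(p) | F(r))=True G(p)=True p=True F(r)=True r=False
s_6={p,s}: (G(p) | F(r))=True G(p)=True p=True F(r)=True r=False
s_7={p,q,r,s}: (G(p) | F(r))=True G(p)=True p=True F(r)=True r=True
F((G(p) | F(r))) holds; first witness at position 0.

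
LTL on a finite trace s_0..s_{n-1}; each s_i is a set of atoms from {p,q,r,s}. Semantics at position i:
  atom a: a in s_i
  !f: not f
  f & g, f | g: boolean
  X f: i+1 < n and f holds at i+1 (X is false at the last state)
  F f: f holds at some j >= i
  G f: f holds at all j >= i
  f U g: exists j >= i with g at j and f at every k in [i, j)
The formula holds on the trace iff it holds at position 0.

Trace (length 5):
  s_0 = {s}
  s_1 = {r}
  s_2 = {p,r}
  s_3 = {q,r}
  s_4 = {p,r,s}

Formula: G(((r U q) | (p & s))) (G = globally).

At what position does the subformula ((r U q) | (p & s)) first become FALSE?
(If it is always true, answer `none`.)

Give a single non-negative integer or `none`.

Answer: 0

Derivation:
s_0={s}: ((r U q) | (p & s))=False (r U q)=False r=False q=False (p & s)=False p=False s=True
s_1={r}: ((r U q) | (p & s))=True (r U q)=True r=True q=False (p & s)=False p=False s=False
s_2={p,r}: ((r U q) | (p & s))=True (r U q)=True r=True q=False (p & s)=False p=True s=False
s_3={q,r}: ((r U q) | (p & s))=True (r U q)=True r=True q=True (p & s)=False p=False s=False
s_4={p,r,s}: ((r U q) | (p & s))=True (r U q)=False r=True q=False (p & s)=True p=True s=True
G(((r U q) | (p & s))) holds globally = False
First violation at position 0.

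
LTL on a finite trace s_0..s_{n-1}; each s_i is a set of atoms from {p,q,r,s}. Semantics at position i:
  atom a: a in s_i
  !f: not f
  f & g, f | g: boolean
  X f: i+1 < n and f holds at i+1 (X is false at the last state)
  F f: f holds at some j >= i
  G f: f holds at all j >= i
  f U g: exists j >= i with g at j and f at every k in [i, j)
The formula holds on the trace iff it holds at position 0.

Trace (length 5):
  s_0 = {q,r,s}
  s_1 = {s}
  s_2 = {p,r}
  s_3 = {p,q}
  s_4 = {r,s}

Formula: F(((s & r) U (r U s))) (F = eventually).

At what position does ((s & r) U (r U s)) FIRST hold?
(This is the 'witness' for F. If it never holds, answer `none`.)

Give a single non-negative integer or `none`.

s_0={q,r,s}: ((s & r) U (r U s))=True (s & r)=True s=True r=True (r U s)=True
s_1={s}: ((s & r) U (r U s))=True (s & r)=False s=True r=False (r U s)=True
s_2={p,r}: ((s & r) U (r U s))=False (s & r)=False s=False r=True (r U s)=False
s_3={p,q}: ((s & r) U (r U s))=False (s & r)=False s=False r=False (r U s)=False
s_4={r,s}: ((s & r) U (r U s))=True (s & r)=True s=True r=True (r U s)=True
F(((s & r) U (r U s))) holds; first witness at position 0.

Answer: 0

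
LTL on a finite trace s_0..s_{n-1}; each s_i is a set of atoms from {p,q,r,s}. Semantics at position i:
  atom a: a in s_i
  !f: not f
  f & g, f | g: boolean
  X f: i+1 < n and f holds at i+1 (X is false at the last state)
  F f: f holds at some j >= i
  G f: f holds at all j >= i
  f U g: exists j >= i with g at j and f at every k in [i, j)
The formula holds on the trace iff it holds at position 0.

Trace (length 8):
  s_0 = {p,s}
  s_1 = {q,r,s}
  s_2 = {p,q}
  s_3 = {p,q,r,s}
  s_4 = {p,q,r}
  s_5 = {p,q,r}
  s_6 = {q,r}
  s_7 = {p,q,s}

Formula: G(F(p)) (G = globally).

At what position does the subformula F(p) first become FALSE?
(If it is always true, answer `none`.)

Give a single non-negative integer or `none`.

Answer: none

Derivation:
s_0={p,s}: F(p)=True p=True
s_1={q,r,s}: F(p)=True p=False
s_2={p,q}: F(p)=True p=True
s_3={p,q,r,s}: F(p)=True p=True
s_4={p,q,r}: F(p)=True p=True
s_5={p,q,r}: F(p)=True p=True
s_6={q,r}: F(p)=True p=False
s_7={p,q,s}: F(p)=True p=True
G(F(p)) holds globally = True
No violation — formula holds at every position.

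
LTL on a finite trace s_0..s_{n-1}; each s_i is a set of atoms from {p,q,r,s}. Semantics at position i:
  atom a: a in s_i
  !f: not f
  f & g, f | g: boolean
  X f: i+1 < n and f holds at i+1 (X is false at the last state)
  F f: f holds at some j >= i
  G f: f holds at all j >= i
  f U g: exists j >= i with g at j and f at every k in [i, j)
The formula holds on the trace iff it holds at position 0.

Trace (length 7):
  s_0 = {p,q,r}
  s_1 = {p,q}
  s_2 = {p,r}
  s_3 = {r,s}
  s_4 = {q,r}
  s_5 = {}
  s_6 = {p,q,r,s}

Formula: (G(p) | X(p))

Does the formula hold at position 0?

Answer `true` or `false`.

Answer: true

Derivation:
s_0={p,q,r}: (G(p) | X(p))=True G(p)=False p=True X(p)=True
s_1={p,q}: (G(p) | X(p))=True G(p)=False p=True X(p)=True
s_2={p,r}: (G(p) | X(p))=False G(p)=False p=True X(p)=False
s_3={r,s}: (G(p) | X(p))=False G(p)=False p=False X(p)=False
s_4={q,r}: (G(p) | X(p))=False G(p)=False p=False X(p)=False
s_5={}: (G(p) | X(p))=True G(p)=False p=False X(p)=True
s_6={p,q,r,s}: (G(p) | X(p))=True G(p)=True p=True X(p)=False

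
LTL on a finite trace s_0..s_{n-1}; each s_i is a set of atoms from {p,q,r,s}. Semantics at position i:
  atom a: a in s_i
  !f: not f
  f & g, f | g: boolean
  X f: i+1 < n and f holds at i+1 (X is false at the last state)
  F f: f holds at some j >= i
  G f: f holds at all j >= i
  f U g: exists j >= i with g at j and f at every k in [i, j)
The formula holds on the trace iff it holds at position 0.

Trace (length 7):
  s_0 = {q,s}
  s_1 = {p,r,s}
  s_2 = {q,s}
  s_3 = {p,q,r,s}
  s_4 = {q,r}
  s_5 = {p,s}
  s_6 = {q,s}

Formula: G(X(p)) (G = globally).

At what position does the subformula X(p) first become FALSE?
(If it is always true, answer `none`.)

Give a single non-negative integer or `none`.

Answer: 1

Derivation:
s_0={q,s}: X(p)=True p=False
s_1={p,r,s}: X(p)=False p=True
s_2={q,s}: X(p)=True p=False
s_3={p,q,r,s}: X(p)=False p=True
s_4={q,r}: X(p)=True p=False
s_5={p,s}: X(p)=False p=True
s_6={q,s}: X(p)=False p=False
G(X(p)) holds globally = False
First violation at position 1.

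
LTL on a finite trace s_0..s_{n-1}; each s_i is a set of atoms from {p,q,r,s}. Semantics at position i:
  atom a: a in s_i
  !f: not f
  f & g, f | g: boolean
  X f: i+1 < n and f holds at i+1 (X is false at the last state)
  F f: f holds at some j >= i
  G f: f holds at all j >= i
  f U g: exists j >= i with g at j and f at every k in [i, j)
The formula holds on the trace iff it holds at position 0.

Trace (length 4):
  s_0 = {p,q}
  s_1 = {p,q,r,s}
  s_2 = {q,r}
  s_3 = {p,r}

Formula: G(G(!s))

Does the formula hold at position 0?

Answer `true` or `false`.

Answer: false

Derivation:
s_0={p,q}: G(G(!s))=False G(!s)=False !s=True s=False
s_1={p,q,r,s}: G(G(!s))=False G(!s)=False !s=False s=True
s_2={q,r}: G(G(!s))=True G(!s)=True !s=True s=False
s_3={p,r}: G(G(!s))=True G(!s)=True !s=True s=False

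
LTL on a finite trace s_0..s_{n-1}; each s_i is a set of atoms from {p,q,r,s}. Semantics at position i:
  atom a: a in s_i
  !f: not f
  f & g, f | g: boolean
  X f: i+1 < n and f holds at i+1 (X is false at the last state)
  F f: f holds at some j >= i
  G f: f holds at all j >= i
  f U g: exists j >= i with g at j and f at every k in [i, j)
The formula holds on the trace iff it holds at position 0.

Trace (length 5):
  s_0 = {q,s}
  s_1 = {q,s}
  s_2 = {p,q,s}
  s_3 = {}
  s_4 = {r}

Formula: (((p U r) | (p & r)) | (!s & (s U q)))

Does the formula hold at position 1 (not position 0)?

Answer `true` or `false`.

s_0={q,s}: (((p U r) | (p & r)) | (!s & (s U q)))=False ((p U r) | (p & r))=False (p U r)=False p=False r=False (p & r)=False (!s & (s U q))=False !s=False s=True (s U q)=True q=True
s_1={q,s}: (((p U r) | (p & r)) | (!s & (s U q)))=False ((p U r) | (p & r))=False (p U r)=False p=False r=False (p & r)=False (!s & (s U q))=False !s=False s=True (s U q)=True q=True
s_2={p,q,s}: (((p U r) | (p & r)) | (!s & (s U q)))=False ((p U r) | (p & r))=False (p U r)=False p=True r=False (p & r)=False (!s & (s U q))=False !s=False s=True (s U q)=True q=True
s_3={}: (((p U r) | (p & r)) | (!s & (s U q)))=False ((p U r) | (p & r))=False (p U r)=False p=False r=False (p & r)=False (!s & (s U q))=False !s=True s=False (s U q)=False q=False
s_4={r}: (((p U r) | (p & r)) | (!s & (s U q)))=True ((p U r) | (p & r))=True (p U r)=True p=False r=True (p & r)=False (!s & (s U q))=False !s=True s=False (s U q)=False q=False
Evaluating at position 1: result = False

Answer: false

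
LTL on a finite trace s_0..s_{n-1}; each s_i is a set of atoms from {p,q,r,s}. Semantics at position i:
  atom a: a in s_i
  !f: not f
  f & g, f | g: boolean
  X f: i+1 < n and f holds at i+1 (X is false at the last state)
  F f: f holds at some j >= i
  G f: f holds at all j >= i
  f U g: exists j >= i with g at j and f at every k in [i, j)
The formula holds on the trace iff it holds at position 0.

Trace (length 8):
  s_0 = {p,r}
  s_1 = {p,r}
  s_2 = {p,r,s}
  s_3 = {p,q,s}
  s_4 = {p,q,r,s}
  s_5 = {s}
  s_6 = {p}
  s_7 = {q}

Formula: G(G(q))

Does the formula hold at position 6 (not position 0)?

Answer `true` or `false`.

s_0={p,r}: G(G(q))=False G(q)=False q=False
s_1={p,r}: G(G(q))=False G(q)=False q=False
s_2={p,r,s}: G(G(q))=False G(q)=False q=False
s_3={p,q,s}: G(G(q))=False G(q)=False q=True
s_4={p,q,r,s}: G(G(q))=False G(q)=False q=True
s_5={s}: G(G(q))=False G(q)=False q=False
s_6={p}: G(G(q))=False G(q)=False q=False
s_7={q}: G(G(q))=True G(q)=True q=True
Evaluating at position 6: result = False

Answer: false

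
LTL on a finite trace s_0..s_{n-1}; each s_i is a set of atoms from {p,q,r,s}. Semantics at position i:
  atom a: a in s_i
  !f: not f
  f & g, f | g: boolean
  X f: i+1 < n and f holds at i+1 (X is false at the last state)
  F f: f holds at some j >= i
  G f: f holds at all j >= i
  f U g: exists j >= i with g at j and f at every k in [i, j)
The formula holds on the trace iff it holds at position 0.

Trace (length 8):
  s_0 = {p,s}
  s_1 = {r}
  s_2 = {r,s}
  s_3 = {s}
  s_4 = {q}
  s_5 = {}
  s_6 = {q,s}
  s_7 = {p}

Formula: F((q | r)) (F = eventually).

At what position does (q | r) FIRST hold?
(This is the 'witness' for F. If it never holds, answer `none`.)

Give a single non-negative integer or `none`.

s_0={p,s}: (q | r)=False q=False r=False
s_1={r}: (q | r)=True q=False r=True
s_2={r,s}: (q | r)=True q=False r=True
s_3={s}: (q | r)=False q=False r=False
s_4={q}: (q | r)=True q=True r=False
s_5={}: (q | r)=False q=False r=False
s_6={q,s}: (q | r)=True q=True r=False
s_7={p}: (q | r)=False q=False r=False
F((q | r)) holds; first witness at position 1.

Answer: 1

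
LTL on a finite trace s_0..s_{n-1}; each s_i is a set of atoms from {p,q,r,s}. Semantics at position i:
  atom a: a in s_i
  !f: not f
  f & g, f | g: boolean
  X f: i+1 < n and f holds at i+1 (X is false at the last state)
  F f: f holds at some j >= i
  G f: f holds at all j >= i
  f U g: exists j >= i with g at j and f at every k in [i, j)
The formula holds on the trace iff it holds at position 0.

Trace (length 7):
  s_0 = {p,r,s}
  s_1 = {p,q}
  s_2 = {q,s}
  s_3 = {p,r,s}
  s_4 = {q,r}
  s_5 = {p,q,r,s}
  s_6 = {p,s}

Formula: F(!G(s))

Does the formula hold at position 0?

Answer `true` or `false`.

s_0={p,r,s}: F(!G(s))=True !G(s)=True G(s)=False s=True
s_1={p,q}: F(!G(s))=True !G(s)=True G(s)=False s=False
s_2={q,s}: F(!G(s))=True !G(s)=True G(s)=False s=True
s_3={p,r,s}: F(!G(s))=True !G(s)=True G(s)=False s=True
s_4={q,r}: F(!G(s))=True !G(s)=True G(s)=False s=False
s_5={p,q,r,s}: F(!G(s))=False !G(s)=False G(s)=True s=True
s_6={p,s}: F(!G(s))=False !G(s)=False G(s)=True s=True

Answer: true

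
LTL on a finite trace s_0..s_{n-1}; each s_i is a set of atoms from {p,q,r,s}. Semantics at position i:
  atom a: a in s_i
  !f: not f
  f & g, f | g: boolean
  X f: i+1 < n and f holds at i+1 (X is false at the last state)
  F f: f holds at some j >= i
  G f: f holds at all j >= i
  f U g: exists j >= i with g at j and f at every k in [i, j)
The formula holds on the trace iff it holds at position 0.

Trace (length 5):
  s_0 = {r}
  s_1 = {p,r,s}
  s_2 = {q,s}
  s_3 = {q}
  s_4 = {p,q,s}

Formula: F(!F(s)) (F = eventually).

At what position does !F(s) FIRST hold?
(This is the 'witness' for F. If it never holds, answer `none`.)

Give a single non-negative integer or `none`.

s_0={r}: !F(s)=False F(s)=True s=False
s_1={p,r,s}: !F(s)=False F(s)=True s=True
s_2={q,s}: !F(s)=False F(s)=True s=True
s_3={q}: !F(s)=False F(s)=True s=False
s_4={p,q,s}: !F(s)=False F(s)=True s=True
F(!F(s)) does not hold (no witness exists).

Answer: none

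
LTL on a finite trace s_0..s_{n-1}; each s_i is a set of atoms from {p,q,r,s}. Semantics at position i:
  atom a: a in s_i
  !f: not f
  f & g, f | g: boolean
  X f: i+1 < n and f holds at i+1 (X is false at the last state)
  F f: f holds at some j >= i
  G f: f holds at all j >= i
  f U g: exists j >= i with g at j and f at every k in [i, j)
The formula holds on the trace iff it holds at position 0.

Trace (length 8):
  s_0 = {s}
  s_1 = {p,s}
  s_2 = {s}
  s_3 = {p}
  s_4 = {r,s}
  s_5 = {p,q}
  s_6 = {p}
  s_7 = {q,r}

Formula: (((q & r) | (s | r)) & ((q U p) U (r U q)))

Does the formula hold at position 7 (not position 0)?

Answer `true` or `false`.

s_0={s}: (((q & r) | (s | r)) & ((q U p) U (r U q)))=False ((q & r) | (s | r))=True (q & r)=False q=False r=False (s | r)=True s=True ((q U p) U (r U q))=False (q U p)=False p=False (r U q)=False
s_1={p,s}: (((q & r) | (s | r)) & ((q U p) U (r U q)))=False ((q & r) | (s | r))=True (q & r)=False q=False r=False (s | r)=True s=True ((q U p) U (r U q))=False (q U p)=True p=True (r U q)=False
s_2={s}: (((q & r) | (s | r)) & ((q U p) U (r U q)))=False ((q & r) | (s | r))=True (q & r)=False q=False r=False (s | r)=True s=True ((q U p) U (r U q))=False (q U p)=False p=False (r U q)=False
s_3={p}: (((q & r) | (s | r)) & ((q U p) U (r U q)))=False ((q & r) | (s | r))=False (q & r)=False q=False r=False (s | r)=False s=False ((q U p) U (r U q))=True (q U p)=True p=True (r U q)=False
s_4={r,s}: (((q & r) | (s | r)) & ((q U p) U (r U q)))=True ((q & r) | (s | r))=True (q & r)=False q=False r=True (s | r)=True s=True ((q U p) U (r U q))=True (q U p)=False p=False (r U q)=True
s_5={p,q}: (((q & r) | (s | r)) & ((q U p) U (r U q)))=False ((q & r) | (s | r))=False (q & r)=False q=True r=False (s | r)=False s=False ((q U p) U (r U q))=True (q U p)=True p=True (r U q)=True
s_6={p}: (((q & r) | (s | r)) & ((q U p) U (r U q)))=False ((q & r) | (s | r))=False (q & r)=False q=False r=False (s | r)=False s=False ((q U p) U (r U q))=True (q U p)=True p=True (r U q)=False
s_7={q,r}: (((q & r) | (s | r)) & ((q U p) U (r U q)))=True ((q & r) | (s | r))=True (q & r)=True q=True r=True (s | r)=True s=False ((q U p) U (r U q))=True (q U p)=False p=False (r U q)=True
Evaluating at position 7: result = True

Answer: true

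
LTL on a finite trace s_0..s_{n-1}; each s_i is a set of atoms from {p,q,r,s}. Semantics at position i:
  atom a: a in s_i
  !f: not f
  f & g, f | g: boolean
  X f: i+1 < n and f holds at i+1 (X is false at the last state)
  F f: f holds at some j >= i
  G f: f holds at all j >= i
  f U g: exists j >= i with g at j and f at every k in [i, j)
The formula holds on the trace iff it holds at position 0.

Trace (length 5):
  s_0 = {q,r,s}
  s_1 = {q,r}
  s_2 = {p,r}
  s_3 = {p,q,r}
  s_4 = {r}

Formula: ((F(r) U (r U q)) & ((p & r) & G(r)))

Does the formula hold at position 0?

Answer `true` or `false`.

s_0={q,r,s}: ((F(r) U (r U q)) & ((p & r) & G(r)))=False (F(r) U (r U q))=True F(r)=True r=True (r U q)=True q=True ((p & r) & G(r))=False (p & r)=False p=False G(r)=True
s_1={q,r}: ((F(r) U (r U q)) & ((p & r) & G(r)))=False (F(r) U (r U q))=True F(r)=True r=True (r U q)=True q=True ((p & r) & G(r))=False (p & r)=False p=False G(r)=True
s_2={p,r}: ((F(r) U (r U q)) & ((p & r) & G(r)))=True (F(r) U (r U q))=True F(r)=True r=True (r U q)=True q=False ((p & r) & G(r))=True (p & r)=True p=True G(r)=True
s_3={p,q,r}: ((F(r) U (r U q)) & ((p & r) & G(r)))=True (F(r) U (r U q))=True F(r)=True r=True (r U q)=True q=True ((p & r) & G(r))=True (p & r)=True p=True G(r)=True
s_4={r}: ((F(r) U (r U q)) & ((p & r) & G(r)))=False (F(r) U (r U q))=False F(r)=True r=True (r U q)=False q=False ((p & r) & G(r))=False (p & r)=False p=False G(r)=True

Answer: false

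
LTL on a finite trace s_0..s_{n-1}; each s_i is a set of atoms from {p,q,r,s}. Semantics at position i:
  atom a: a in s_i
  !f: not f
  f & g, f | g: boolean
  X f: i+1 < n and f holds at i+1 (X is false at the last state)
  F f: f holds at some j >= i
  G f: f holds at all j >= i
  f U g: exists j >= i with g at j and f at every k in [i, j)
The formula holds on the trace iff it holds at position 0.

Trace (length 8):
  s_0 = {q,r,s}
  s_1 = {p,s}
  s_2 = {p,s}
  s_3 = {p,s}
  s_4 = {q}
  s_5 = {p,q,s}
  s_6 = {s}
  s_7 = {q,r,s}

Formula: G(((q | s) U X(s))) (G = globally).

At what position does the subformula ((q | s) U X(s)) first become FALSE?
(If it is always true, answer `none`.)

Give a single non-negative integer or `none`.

Answer: 7

Derivation:
s_0={q,r,s}: ((q | s) U X(s))=True (q | s)=True q=True s=True X(s)=True
s_1={p,s}: ((q | s) U X(s))=True (q | s)=True q=False s=True X(s)=True
s_2={p,s}: ((q | s) U X(s))=True (q | s)=True q=False s=True X(s)=True
s_3={p,s}: ((q | s) U X(s))=True (q | s)=True q=False s=True X(s)=False
s_4={q}: ((q | s) U X(s))=True (q | s)=True q=True s=False X(s)=True
s_5={p,q,s}: ((q | s) U X(s))=True (q | s)=True q=True s=True X(s)=True
s_6={s}: ((q | s) U X(s))=True (q | s)=True q=False s=True X(s)=True
s_7={q,r,s}: ((q | s) U X(s))=False (q | s)=True q=True s=True X(s)=False
G(((q | s) U X(s))) holds globally = False
First violation at position 7.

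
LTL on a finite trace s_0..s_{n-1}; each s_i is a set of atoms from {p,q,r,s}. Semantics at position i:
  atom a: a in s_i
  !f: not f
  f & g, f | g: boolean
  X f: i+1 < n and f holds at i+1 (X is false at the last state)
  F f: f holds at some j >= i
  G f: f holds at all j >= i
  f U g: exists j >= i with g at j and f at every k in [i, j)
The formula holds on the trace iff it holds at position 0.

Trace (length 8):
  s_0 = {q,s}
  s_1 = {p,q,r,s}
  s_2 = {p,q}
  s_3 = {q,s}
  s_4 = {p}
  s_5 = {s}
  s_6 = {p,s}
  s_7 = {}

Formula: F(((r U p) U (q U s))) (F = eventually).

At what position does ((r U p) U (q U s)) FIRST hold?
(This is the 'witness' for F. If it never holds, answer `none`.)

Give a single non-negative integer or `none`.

s_0={q,s}: ((r U p) U (q U s))=True (r U p)=False r=False p=False (q U s)=True q=True s=True
s_1={p,q,r,s}: ((r U p) U (q U s))=True (r U p)=True r=True p=True (q U s)=True q=True s=True
s_2={p,q}: ((r U p) U (q U s))=True (r U p)=True r=False p=True (q U s)=True q=True s=False
s_3={q,s}: ((r U p) U (q U s))=True (r U p)=False r=False p=False (q U s)=True q=True s=True
s_4={p}: ((r U p) U (q U s))=True (r U p)=True r=False p=True (q U s)=False q=False s=False
s_5={s}: ((r U p) U (q U s))=True (r U p)=False r=False p=False (q U s)=True q=False s=True
s_6={p,s}: ((r U p) U (q U s))=True (r U p)=True r=False p=True (q U s)=True q=False s=True
s_7={}: ((r U p) U (q U s))=False (r U p)=False r=False p=False (q U s)=False q=False s=False
F(((r U p) U (q U s))) holds; first witness at position 0.

Answer: 0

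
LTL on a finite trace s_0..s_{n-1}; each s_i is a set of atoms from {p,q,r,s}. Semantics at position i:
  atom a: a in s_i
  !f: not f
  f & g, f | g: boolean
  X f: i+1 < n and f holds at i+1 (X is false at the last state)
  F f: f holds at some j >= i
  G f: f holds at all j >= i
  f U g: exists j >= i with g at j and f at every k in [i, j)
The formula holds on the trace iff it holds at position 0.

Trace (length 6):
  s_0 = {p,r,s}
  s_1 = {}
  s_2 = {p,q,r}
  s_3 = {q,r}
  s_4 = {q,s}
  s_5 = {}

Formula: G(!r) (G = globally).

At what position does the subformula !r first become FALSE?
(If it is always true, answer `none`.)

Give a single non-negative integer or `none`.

Answer: 0

Derivation:
s_0={p,r,s}: !r=False r=True
s_1={}: !r=True r=False
s_2={p,q,r}: !r=False r=True
s_3={q,r}: !r=False r=True
s_4={q,s}: !r=True r=False
s_5={}: !r=True r=False
G(!r) holds globally = False
First violation at position 0.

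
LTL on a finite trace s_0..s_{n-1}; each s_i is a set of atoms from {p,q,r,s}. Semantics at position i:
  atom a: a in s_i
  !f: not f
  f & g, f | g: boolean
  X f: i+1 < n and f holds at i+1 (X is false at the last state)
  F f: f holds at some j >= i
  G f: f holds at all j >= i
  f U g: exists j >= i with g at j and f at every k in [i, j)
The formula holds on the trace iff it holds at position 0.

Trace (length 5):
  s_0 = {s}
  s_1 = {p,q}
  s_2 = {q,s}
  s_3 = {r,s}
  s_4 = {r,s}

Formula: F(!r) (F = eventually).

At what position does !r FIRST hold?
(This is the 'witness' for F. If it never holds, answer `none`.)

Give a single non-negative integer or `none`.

s_0={s}: !r=True r=False
s_1={p,q}: !r=True r=False
s_2={q,s}: !r=True r=False
s_3={r,s}: !r=False r=True
s_4={r,s}: !r=False r=True
F(!r) holds; first witness at position 0.

Answer: 0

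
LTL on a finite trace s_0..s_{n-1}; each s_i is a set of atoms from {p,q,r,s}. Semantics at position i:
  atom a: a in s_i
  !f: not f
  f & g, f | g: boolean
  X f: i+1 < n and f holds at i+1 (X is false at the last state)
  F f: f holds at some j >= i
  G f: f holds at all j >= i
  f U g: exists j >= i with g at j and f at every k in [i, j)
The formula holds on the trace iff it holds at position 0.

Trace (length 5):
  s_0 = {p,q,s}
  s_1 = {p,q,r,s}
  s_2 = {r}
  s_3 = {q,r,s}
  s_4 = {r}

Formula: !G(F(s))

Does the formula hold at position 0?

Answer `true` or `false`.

Answer: true

Derivation:
s_0={p,q,s}: !G(F(s))=True G(F(s))=False F(s)=True s=True
s_1={p,q,r,s}: !G(F(s))=True G(F(s))=False F(s)=True s=True
s_2={r}: !G(F(s))=True G(F(s))=False F(s)=True s=False
s_3={q,r,s}: !G(F(s))=True G(F(s))=False F(s)=True s=True
s_4={r}: !G(F(s))=True G(F(s))=False F(s)=False s=False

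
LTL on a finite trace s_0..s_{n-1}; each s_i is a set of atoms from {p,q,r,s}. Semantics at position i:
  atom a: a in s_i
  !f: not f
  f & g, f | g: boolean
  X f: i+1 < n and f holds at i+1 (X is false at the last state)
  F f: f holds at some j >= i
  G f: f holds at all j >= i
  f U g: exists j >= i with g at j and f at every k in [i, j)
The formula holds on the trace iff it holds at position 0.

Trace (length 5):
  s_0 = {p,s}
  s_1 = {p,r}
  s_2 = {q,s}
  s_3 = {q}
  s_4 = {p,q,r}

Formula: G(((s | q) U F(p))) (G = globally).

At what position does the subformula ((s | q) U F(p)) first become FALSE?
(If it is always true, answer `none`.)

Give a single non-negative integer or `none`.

Answer: none

Derivation:
s_0={p,s}: ((s | q) U F(p))=True (s | q)=True s=True q=False F(p)=True p=True
s_1={p,r}: ((s | q) U F(p))=True (s | q)=False s=False q=False F(p)=True p=True
s_2={q,s}: ((s | q) U F(p))=True (s | q)=True s=True q=True F(p)=True p=False
s_3={q}: ((s | q) U F(p))=True (s | q)=True s=False q=True F(p)=True p=False
s_4={p,q,r}: ((s | q) U F(p))=True (s | q)=True s=False q=True F(p)=True p=True
G(((s | q) U F(p))) holds globally = True
No violation — formula holds at every position.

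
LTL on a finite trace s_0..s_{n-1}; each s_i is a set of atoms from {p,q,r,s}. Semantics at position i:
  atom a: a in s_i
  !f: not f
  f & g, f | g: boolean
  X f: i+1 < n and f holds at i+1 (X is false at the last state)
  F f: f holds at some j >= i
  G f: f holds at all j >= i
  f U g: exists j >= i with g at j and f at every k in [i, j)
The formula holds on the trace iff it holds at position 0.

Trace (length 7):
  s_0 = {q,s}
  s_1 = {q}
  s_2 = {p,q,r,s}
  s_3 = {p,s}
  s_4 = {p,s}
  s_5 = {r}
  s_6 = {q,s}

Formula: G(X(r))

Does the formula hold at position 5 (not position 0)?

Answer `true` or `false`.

Answer: false

Derivation:
s_0={q,s}: G(X(r))=False X(r)=False r=False
s_1={q}: G(X(r))=False X(r)=True r=False
s_2={p,q,r,s}: G(X(r))=False X(r)=False r=True
s_3={p,s}: G(X(r))=False X(r)=False r=False
s_4={p,s}: G(X(r))=False X(r)=True r=False
s_5={r}: G(X(r))=False X(r)=False r=True
s_6={q,s}: G(X(r))=False X(r)=False r=False
Evaluating at position 5: result = False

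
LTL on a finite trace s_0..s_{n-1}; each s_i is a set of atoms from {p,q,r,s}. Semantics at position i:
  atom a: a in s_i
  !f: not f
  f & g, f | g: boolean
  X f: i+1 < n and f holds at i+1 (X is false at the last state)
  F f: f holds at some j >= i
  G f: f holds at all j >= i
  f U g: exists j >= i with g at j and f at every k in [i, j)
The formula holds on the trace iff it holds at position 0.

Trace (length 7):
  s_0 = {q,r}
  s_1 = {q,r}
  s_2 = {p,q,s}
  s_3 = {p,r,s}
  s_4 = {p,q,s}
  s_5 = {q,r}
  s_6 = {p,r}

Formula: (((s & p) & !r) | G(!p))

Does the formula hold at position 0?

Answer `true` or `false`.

Answer: false

Derivation:
s_0={q,r}: (((s & p) & !r) | G(!p))=False ((s & p) & !r)=False (s & p)=False s=False p=False !r=False r=True G(!p)=False !p=True
s_1={q,r}: (((s & p) & !r) | G(!p))=False ((s & p) & !r)=False (s & p)=False s=False p=False !r=False r=True G(!p)=False !p=True
s_2={p,q,s}: (((s & p) & !r) | G(!p))=True ((s & p) & !r)=True (s & p)=True s=True p=True !r=True r=False G(!p)=False !p=False
s_3={p,r,s}: (((s & p) & !r) | G(!p))=False ((s & p) & !r)=False (s & p)=True s=True p=True !r=False r=True G(!p)=False !p=False
s_4={p,q,s}: (((s & p) & !r) | G(!p))=True ((s & p) & !r)=True (s & p)=True s=True p=True !r=True r=False G(!p)=False !p=False
s_5={q,r}: (((s & p) & !r) | G(!p))=False ((s & p) & !r)=False (s & p)=False s=False p=False !r=False r=True G(!p)=False !p=True
s_6={p,r}: (((s & p) & !r) | G(!p))=False ((s & p) & !r)=False (s & p)=False s=False p=True !r=False r=True G(!p)=False !p=False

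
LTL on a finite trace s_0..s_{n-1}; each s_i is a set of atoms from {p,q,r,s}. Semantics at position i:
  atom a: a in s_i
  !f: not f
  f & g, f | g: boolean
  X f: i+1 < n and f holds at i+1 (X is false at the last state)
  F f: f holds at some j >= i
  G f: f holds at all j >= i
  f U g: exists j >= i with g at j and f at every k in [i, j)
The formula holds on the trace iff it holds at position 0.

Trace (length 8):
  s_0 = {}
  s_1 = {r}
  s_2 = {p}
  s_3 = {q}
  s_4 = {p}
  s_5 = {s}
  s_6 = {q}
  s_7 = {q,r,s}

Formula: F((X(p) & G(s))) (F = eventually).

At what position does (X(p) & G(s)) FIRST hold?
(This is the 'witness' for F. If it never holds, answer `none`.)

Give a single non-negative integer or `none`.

Answer: none

Derivation:
s_0={}: (X(p) & G(s))=False X(p)=False p=False G(s)=False s=False
s_1={r}: (X(p) & G(s))=False X(p)=True p=False G(s)=False s=False
s_2={p}: (X(p) & G(s))=False X(p)=False p=True G(s)=False s=False
s_3={q}: (X(p) & G(s))=False X(p)=True p=False G(s)=False s=False
s_4={p}: (X(p) & G(s))=False X(p)=False p=True G(s)=False s=False
s_5={s}: (X(p) & G(s))=False X(p)=False p=False G(s)=False s=True
s_6={q}: (X(p) & G(s))=False X(p)=False p=False G(s)=False s=False
s_7={q,r,s}: (X(p) & G(s))=False X(p)=False p=False G(s)=True s=True
F((X(p) & G(s))) does not hold (no witness exists).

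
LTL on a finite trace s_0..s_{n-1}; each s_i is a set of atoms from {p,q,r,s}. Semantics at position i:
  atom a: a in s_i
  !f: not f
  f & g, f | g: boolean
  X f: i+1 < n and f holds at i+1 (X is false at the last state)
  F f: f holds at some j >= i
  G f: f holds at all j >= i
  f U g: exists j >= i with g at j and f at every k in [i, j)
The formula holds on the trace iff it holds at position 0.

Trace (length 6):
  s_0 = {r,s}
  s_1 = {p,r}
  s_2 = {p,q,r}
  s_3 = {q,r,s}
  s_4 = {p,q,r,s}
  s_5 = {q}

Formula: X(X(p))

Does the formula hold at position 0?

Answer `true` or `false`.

s_0={r,s}: X(X(p))=True X(p)=True p=False
s_1={p,r}: X(X(p))=False X(p)=True p=True
s_2={p,q,r}: X(X(p))=True X(p)=False p=True
s_3={q,r,s}: X(X(p))=False X(p)=True p=False
s_4={p,q,r,s}: X(X(p))=False X(p)=False p=True
s_5={q}: X(X(p))=False X(p)=False p=False

Answer: true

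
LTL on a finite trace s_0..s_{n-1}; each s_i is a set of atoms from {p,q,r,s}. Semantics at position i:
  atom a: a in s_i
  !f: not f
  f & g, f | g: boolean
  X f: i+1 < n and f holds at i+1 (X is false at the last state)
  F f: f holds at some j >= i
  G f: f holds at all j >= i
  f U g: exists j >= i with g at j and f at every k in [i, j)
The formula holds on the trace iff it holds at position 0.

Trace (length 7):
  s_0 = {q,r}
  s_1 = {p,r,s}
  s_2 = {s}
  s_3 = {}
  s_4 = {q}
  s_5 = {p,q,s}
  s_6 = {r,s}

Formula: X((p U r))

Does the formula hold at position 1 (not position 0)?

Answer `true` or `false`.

Answer: false

Derivation:
s_0={q,r}: X((p U r))=True (p U r)=True p=False r=True
s_1={p,r,s}: X((p U r))=False (p U r)=True p=True r=True
s_2={s}: X((p U r))=False (p U r)=False p=False r=False
s_3={}: X((p U r))=False (p U r)=False p=False r=False
s_4={q}: X((p U r))=True (p U r)=False p=False r=False
s_5={p,q,s}: X((p U r))=True (p U r)=True p=True r=False
s_6={r,s}: X((p U r))=False (p U r)=True p=False r=True
Evaluating at position 1: result = False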